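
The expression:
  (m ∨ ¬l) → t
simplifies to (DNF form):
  t ∨ (l ∧ ¬m)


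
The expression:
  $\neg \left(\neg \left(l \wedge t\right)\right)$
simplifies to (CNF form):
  $l \wedge t$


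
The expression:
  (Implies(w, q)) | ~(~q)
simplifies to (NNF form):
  q | ~w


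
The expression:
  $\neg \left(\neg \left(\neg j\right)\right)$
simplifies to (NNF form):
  $\neg j$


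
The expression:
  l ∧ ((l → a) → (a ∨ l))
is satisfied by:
  {l: True}


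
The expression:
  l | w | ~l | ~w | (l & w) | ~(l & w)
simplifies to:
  True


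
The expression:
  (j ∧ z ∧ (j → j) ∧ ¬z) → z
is always true.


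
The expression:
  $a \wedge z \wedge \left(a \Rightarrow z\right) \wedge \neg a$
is never true.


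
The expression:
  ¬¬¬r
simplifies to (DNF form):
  ¬r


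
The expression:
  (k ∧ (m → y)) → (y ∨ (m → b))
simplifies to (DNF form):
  True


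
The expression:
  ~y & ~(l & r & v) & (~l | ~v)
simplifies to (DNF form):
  (~l & ~y) | (~v & ~y)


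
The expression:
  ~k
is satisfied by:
  {k: False}


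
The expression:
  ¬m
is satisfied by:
  {m: False}


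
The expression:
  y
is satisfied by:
  {y: True}


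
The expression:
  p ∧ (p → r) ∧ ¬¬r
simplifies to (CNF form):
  p ∧ r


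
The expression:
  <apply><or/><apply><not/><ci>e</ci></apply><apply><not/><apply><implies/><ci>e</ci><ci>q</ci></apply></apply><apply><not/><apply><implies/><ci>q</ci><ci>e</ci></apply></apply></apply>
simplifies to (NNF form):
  <apply><or/><apply><not/><ci>e</ci></apply><apply><not/><ci>q</ci></apply></apply>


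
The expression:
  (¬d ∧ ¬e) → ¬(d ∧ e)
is always true.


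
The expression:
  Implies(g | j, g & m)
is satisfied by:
  {m: True, j: False, g: False}
  {m: False, j: False, g: False}
  {g: True, m: True, j: False}
  {g: True, j: True, m: True}


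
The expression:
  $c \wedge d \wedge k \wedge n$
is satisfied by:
  {c: True, d: True, n: True, k: True}


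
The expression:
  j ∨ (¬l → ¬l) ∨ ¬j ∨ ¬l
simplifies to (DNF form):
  True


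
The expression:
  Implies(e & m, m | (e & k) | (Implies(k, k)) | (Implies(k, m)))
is always true.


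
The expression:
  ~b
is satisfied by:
  {b: False}


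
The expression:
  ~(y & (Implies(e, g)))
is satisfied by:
  {e: True, g: False, y: False}
  {g: False, y: False, e: False}
  {e: True, g: True, y: False}
  {g: True, e: False, y: False}
  {y: True, e: True, g: False}


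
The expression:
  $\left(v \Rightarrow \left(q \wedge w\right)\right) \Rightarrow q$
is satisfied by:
  {q: True, v: True}
  {q: True, v: False}
  {v: True, q: False}


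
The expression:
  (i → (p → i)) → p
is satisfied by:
  {p: True}


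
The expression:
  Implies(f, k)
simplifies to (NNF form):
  k | ~f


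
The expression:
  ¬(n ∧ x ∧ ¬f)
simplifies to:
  f ∨ ¬n ∨ ¬x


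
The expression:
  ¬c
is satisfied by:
  {c: False}


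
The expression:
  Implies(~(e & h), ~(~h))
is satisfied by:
  {h: True}


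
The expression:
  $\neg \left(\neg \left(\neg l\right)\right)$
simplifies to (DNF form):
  $\neg l$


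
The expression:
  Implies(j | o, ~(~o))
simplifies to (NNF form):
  o | ~j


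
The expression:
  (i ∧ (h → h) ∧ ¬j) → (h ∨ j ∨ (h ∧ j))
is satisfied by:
  {h: True, j: True, i: False}
  {h: True, j: False, i: False}
  {j: True, h: False, i: False}
  {h: False, j: False, i: False}
  {i: True, h: True, j: True}
  {i: True, h: True, j: False}
  {i: True, j: True, h: False}


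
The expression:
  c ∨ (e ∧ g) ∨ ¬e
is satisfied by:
  {c: True, g: True, e: False}
  {c: True, g: False, e: False}
  {g: True, c: False, e: False}
  {c: False, g: False, e: False}
  {c: True, e: True, g: True}
  {c: True, e: True, g: False}
  {e: True, g: True, c: False}


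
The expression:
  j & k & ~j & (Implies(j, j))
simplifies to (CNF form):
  False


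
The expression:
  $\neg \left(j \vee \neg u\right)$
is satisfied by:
  {u: True, j: False}


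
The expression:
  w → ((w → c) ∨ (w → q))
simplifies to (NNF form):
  c ∨ q ∨ ¬w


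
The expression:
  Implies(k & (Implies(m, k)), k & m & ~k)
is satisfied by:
  {k: False}


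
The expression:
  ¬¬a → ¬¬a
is always true.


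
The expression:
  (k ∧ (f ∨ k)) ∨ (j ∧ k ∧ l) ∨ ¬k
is always true.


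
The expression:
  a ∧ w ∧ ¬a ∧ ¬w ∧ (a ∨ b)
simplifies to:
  False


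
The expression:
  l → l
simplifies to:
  True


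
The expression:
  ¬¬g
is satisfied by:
  {g: True}


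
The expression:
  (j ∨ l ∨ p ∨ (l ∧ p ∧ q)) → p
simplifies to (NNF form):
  p ∨ (¬j ∧ ¬l)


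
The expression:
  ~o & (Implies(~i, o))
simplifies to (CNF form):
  i & ~o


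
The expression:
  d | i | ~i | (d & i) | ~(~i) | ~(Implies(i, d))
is always true.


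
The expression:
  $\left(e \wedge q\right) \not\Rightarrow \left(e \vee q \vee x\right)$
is never true.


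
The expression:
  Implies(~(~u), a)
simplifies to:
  a | ~u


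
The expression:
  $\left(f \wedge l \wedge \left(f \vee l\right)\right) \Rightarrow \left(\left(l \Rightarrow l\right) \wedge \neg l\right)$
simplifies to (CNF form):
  $\neg f \vee \neg l$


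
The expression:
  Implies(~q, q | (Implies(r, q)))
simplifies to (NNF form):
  q | ~r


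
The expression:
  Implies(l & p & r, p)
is always true.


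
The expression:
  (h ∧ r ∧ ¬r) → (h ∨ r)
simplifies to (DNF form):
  True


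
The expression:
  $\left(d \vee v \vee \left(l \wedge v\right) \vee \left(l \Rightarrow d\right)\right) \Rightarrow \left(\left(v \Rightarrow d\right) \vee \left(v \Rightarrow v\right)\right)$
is always true.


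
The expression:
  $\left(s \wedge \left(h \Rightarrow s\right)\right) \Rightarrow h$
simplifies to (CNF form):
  $h \vee \neg s$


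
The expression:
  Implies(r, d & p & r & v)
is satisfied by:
  {v: True, d: True, p: True, r: False}
  {v: True, d: True, p: False, r: False}
  {v: True, p: True, d: False, r: False}
  {v: True, p: False, d: False, r: False}
  {d: True, p: True, v: False, r: False}
  {d: True, p: False, v: False, r: False}
  {p: True, v: False, d: False, r: False}
  {p: False, v: False, d: False, r: False}
  {r: True, v: True, d: True, p: True}


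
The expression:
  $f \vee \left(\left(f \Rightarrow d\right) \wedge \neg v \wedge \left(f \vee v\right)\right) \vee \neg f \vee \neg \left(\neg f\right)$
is always true.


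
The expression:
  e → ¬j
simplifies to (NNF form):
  ¬e ∨ ¬j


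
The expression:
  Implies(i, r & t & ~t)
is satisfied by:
  {i: False}


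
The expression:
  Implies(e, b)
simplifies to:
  b | ~e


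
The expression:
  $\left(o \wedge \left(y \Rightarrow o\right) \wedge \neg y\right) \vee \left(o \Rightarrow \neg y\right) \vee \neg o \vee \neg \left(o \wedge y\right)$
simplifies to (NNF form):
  $\neg o \vee \neg y$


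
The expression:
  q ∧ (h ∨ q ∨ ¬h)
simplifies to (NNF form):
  q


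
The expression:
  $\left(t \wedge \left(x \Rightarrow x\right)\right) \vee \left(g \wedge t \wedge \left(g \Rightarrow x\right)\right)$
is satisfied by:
  {t: True}


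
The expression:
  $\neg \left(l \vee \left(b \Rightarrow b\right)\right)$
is never true.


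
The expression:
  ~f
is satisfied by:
  {f: False}


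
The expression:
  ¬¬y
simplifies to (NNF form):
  y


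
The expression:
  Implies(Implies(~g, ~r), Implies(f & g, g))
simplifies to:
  True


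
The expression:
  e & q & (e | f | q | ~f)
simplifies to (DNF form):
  e & q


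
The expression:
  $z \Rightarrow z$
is always true.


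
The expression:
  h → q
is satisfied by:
  {q: True, h: False}
  {h: False, q: False}
  {h: True, q: True}


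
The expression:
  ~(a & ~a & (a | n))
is always true.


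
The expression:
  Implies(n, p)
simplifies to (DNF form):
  p | ~n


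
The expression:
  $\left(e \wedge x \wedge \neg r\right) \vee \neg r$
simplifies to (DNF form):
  $\neg r$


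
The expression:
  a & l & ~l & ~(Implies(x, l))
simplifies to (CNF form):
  False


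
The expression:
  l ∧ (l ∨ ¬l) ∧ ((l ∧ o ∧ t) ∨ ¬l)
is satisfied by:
  {t: True, o: True, l: True}


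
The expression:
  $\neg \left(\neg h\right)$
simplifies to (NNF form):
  $h$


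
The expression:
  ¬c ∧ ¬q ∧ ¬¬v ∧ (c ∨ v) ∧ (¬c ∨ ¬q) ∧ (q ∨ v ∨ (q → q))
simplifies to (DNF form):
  v ∧ ¬c ∧ ¬q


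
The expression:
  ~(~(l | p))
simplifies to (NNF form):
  l | p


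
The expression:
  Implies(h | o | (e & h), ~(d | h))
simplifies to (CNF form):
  ~h & (~d | ~o)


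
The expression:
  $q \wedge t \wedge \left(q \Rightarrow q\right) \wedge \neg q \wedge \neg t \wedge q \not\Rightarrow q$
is never true.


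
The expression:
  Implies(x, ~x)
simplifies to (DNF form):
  ~x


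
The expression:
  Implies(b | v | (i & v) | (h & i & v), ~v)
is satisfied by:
  {v: False}


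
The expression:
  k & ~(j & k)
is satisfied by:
  {k: True, j: False}


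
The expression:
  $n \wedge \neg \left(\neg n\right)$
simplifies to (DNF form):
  $n$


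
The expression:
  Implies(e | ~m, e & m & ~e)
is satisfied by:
  {m: True, e: False}


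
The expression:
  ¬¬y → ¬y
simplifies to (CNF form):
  ¬y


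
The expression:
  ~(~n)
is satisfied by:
  {n: True}


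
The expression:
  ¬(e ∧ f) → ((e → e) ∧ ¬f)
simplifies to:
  e ∨ ¬f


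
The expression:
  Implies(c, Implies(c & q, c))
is always true.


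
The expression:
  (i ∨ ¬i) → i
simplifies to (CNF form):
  i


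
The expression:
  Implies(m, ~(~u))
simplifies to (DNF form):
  u | ~m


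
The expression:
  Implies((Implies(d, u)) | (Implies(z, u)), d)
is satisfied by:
  {d: True}


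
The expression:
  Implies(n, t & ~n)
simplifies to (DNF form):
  ~n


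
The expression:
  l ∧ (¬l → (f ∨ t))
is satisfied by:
  {l: True}


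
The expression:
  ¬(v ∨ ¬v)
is never true.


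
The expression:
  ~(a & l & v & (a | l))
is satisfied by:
  {l: False, v: False, a: False}
  {a: True, l: False, v: False}
  {v: True, l: False, a: False}
  {a: True, v: True, l: False}
  {l: True, a: False, v: False}
  {a: True, l: True, v: False}
  {v: True, l: True, a: False}


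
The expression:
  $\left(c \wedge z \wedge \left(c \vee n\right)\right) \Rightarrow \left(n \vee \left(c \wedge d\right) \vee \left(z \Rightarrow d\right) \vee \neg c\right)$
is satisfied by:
  {n: True, d: True, c: False, z: False}
  {n: True, c: False, z: False, d: False}
  {d: True, c: False, z: False, n: False}
  {d: False, c: False, z: False, n: False}
  {n: True, z: True, d: True, c: False}
  {n: True, z: True, d: False, c: False}
  {z: True, d: True, n: False, c: False}
  {z: True, n: False, c: False, d: False}
  {d: True, n: True, c: True, z: False}
  {n: True, c: True, d: False, z: False}
  {d: True, c: True, n: False, z: False}
  {c: True, n: False, z: False, d: False}
  {n: True, z: True, c: True, d: True}
  {n: True, z: True, c: True, d: False}
  {z: True, c: True, d: True, n: False}


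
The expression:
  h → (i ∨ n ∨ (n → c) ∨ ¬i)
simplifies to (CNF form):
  True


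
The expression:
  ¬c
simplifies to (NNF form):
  ¬c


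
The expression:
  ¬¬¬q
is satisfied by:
  {q: False}


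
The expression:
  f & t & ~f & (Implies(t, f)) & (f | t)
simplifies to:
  False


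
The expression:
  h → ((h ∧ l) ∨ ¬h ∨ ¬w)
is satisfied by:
  {l: True, w: False, h: False}
  {w: False, h: False, l: False}
  {h: True, l: True, w: False}
  {h: True, w: False, l: False}
  {l: True, w: True, h: False}
  {w: True, l: False, h: False}
  {h: True, w: True, l: True}


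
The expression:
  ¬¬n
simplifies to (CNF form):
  n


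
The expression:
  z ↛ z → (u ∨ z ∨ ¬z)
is always true.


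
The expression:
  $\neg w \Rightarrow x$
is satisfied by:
  {x: True, w: True}
  {x: True, w: False}
  {w: True, x: False}


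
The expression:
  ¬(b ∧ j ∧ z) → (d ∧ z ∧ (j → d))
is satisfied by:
  {z: True, d: True, j: True, b: True}
  {z: True, d: True, j: True, b: False}
  {z: True, d: True, b: True, j: False}
  {z: True, d: True, b: False, j: False}
  {z: True, j: True, b: True, d: False}


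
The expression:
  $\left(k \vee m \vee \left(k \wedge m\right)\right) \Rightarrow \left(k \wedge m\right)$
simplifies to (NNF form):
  $\left(k \wedge m\right) \vee \left(\neg k \wedge \neg m\right)$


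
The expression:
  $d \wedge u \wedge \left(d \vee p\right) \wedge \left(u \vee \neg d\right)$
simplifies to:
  $d \wedge u$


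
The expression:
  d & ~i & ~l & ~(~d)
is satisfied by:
  {d: True, l: False, i: False}


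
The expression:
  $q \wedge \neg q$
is never true.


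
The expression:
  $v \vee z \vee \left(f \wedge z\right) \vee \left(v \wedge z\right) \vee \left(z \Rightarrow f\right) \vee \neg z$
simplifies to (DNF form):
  $\text{True}$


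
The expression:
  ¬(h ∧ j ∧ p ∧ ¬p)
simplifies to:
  True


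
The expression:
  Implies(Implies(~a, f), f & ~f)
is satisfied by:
  {f: False, a: False}


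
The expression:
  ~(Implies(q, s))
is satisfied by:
  {q: True, s: False}


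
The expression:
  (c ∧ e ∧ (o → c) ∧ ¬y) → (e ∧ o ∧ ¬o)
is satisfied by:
  {y: True, c: False, e: False}
  {c: False, e: False, y: False}
  {e: True, y: True, c: False}
  {e: True, c: False, y: False}
  {y: True, c: True, e: False}
  {c: True, y: False, e: False}
  {e: True, c: True, y: True}


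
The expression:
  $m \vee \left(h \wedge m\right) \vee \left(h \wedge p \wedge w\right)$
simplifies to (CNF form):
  $\left(h \vee m\right) \wedge \left(m \vee p\right) \wedge \left(m \vee w\right)$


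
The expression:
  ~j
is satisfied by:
  {j: False}


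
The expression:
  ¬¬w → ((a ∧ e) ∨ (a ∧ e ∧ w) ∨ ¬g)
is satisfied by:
  {a: True, e: True, w: False, g: False}
  {a: True, e: False, w: False, g: False}
  {e: True, a: False, w: False, g: False}
  {a: False, e: False, w: False, g: False}
  {g: True, a: True, e: True, w: False}
  {g: True, a: True, e: False, w: False}
  {g: True, e: True, a: False, w: False}
  {g: True, e: False, a: False, w: False}
  {a: True, w: True, e: True, g: False}
  {a: True, w: True, e: False, g: False}
  {w: True, e: True, a: False, g: False}
  {w: True, a: False, e: False, g: False}
  {g: True, a: True, w: True, e: True}


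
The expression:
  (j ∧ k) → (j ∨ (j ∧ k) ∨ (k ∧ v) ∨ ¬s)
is always true.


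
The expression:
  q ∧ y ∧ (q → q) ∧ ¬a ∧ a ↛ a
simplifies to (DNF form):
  False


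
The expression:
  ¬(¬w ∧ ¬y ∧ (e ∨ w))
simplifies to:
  w ∨ y ∨ ¬e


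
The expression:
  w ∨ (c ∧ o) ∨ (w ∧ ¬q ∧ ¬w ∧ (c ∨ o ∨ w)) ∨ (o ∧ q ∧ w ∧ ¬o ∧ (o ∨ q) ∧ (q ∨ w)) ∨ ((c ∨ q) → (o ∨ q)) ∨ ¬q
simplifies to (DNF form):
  True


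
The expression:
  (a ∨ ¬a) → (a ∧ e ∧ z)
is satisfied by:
  {a: True, z: True, e: True}


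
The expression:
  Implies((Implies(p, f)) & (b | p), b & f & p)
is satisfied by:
  {p: False, b: False, f: False}
  {f: True, p: False, b: False}
  {p: True, f: False, b: False}
  {b: True, p: True, f: False}
  {f: True, b: True, p: True}


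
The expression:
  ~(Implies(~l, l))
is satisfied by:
  {l: False}


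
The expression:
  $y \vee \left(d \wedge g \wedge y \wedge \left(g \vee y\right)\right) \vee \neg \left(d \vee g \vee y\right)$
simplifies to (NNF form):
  $y \vee \left(\neg d \wedge \neg g\right)$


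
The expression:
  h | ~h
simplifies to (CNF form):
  True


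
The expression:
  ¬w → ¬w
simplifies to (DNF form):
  True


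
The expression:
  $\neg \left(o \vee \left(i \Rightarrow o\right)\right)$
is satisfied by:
  {i: True, o: False}


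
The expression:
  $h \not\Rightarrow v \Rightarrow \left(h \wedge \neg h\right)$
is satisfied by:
  {v: True, h: False}
  {h: False, v: False}
  {h: True, v: True}


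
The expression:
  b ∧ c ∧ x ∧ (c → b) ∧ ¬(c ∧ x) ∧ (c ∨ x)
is never true.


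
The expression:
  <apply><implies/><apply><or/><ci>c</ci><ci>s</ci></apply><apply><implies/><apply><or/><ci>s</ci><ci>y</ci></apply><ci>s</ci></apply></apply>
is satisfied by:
  {s: True, y: False, c: False}
  {s: False, y: False, c: False}
  {c: True, s: True, y: False}
  {c: True, s: False, y: False}
  {y: True, s: True, c: False}
  {y: True, s: False, c: False}
  {y: True, c: True, s: True}


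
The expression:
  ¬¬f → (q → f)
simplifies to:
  True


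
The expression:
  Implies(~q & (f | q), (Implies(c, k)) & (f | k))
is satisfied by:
  {k: True, q: True, c: False, f: False}
  {k: True, c: False, q: False, f: False}
  {q: True, k: False, c: False, f: False}
  {k: False, c: False, q: False, f: False}
  {f: True, k: True, q: True, c: False}
  {f: True, k: True, c: False, q: False}
  {f: True, q: True, k: False, c: False}
  {f: True, k: False, c: False, q: False}
  {k: True, c: True, q: True, f: False}
  {k: True, c: True, f: False, q: False}
  {c: True, q: True, f: False, k: False}
  {c: True, f: False, q: False, k: False}
  {k: True, c: True, f: True, q: True}
  {k: True, c: True, f: True, q: False}
  {c: True, f: True, q: True, k: False}


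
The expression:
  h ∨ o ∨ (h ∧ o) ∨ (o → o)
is always true.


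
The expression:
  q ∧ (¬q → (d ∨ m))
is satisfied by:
  {q: True}


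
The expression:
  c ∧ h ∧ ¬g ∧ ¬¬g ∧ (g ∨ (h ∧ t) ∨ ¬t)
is never true.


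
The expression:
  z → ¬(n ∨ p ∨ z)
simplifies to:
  ¬z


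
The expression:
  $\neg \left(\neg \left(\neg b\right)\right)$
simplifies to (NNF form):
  $\neg b$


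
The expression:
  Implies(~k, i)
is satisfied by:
  {i: True, k: True}
  {i: True, k: False}
  {k: True, i: False}


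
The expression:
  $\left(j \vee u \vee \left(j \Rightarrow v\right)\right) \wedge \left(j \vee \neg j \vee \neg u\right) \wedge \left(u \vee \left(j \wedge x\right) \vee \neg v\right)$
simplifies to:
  $u \vee \left(j \wedge x\right) \vee \neg v$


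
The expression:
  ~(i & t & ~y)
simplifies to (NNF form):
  y | ~i | ~t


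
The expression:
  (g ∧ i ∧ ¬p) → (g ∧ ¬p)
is always true.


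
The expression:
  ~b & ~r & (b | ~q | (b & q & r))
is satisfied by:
  {q: False, r: False, b: False}


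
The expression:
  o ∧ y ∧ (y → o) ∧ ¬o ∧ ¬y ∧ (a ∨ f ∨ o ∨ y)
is never true.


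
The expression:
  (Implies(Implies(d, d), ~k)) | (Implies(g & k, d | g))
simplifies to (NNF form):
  True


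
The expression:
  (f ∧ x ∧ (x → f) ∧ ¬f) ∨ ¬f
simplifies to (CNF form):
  ¬f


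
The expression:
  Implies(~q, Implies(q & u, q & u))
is always true.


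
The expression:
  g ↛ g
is never true.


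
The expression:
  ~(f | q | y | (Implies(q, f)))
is never true.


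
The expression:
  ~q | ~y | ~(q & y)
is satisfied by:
  {q: False, y: False}
  {y: True, q: False}
  {q: True, y: False}


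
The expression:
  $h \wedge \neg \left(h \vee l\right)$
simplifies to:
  $\text{False}$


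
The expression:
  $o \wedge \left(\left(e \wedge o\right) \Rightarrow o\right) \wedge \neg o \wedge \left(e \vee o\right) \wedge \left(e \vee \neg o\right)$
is never true.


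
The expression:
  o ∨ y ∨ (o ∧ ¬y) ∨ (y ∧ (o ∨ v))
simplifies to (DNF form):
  o ∨ y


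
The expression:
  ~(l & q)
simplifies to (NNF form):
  ~l | ~q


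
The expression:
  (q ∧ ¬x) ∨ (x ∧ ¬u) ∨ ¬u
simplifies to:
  (q ∧ ¬x) ∨ ¬u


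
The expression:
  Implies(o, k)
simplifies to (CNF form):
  k | ~o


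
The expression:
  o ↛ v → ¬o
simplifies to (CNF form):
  v ∨ ¬o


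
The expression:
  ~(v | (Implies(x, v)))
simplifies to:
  x & ~v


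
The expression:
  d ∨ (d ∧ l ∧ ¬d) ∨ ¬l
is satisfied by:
  {d: True, l: False}
  {l: False, d: False}
  {l: True, d: True}


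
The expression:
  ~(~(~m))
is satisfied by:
  {m: False}


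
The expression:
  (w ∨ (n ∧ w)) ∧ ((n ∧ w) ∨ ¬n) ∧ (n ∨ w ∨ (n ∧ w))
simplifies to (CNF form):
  w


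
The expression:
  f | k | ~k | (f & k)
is always true.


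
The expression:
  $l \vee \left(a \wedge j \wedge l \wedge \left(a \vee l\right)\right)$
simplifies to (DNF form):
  $l$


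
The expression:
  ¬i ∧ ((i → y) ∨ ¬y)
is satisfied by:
  {i: False}


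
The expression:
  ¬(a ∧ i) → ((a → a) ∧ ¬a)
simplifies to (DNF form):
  i ∨ ¬a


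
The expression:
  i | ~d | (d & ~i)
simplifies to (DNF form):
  True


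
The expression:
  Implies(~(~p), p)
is always true.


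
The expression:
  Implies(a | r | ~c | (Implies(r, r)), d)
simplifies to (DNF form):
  d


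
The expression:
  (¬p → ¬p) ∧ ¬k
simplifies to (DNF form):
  ¬k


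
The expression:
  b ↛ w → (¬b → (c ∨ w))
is always true.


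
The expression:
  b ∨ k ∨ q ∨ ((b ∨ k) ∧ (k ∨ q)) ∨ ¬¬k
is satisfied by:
  {b: True, q: True, k: True}
  {b: True, q: True, k: False}
  {b: True, k: True, q: False}
  {b: True, k: False, q: False}
  {q: True, k: True, b: False}
  {q: True, k: False, b: False}
  {k: True, q: False, b: False}


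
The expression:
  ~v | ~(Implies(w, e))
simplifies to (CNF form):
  (w | ~v) & (~e | ~v)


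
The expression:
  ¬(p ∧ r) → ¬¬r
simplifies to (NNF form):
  r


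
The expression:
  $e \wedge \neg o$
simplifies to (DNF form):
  $e \wedge \neg o$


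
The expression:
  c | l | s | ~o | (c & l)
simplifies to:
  c | l | s | ~o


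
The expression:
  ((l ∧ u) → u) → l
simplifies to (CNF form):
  l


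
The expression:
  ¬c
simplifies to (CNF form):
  ¬c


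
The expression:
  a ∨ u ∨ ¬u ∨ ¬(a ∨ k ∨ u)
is always true.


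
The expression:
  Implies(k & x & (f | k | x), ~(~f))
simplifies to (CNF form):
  f | ~k | ~x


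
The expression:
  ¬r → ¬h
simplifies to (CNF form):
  r ∨ ¬h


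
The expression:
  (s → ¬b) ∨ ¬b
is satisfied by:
  {s: False, b: False}
  {b: True, s: False}
  {s: True, b: False}


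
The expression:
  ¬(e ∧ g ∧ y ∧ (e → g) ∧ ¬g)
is always true.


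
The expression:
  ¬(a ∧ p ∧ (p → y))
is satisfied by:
  {p: False, y: False, a: False}
  {a: True, p: False, y: False}
  {y: True, p: False, a: False}
  {a: True, y: True, p: False}
  {p: True, a: False, y: False}
  {a: True, p: True, y: False}
  {y: True, p: True, a: False}


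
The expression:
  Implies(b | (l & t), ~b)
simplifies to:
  ~b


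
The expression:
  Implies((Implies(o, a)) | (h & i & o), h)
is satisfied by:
  {h: True, o: True, a: False}
  {h: True, o: False, a: False}
  {a: True, h: True, o: True}
  {a: True, h: True, o: False}
  {o: True, a: False, h: False}


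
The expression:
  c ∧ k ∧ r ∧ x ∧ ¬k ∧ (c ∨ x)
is never true.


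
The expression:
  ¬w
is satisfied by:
  {w: False}


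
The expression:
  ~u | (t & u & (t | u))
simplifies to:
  t | ~u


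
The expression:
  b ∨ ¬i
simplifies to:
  b ∨ ¬i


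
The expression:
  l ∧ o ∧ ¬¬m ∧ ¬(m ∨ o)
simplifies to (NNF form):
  False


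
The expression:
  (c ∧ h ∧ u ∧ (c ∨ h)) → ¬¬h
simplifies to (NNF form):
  True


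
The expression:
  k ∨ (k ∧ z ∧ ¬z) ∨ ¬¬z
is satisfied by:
  {k: True, z: True}
  {k: True, z: False}
  {z: True, k: False}


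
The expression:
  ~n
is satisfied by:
  {n: False}


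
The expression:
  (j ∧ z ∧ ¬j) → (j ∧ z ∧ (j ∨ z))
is always true.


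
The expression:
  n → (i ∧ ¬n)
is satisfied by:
  {n: False}


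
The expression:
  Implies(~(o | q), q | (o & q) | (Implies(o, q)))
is always true.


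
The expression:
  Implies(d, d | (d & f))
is always true.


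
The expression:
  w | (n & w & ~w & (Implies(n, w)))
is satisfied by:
  {w: True}


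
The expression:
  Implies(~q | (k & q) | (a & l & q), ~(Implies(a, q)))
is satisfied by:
  {a: True, k: False, l: False, q: False}
  {a: True, l: True, k: False, q: False}
  {a: True, k: True, l: False, q: False}
  {a: True, l: True, k: True, q: False}
  {q: True, k: False, l: False, a: False}
  {q: True, a: True, k: False, l: False}
  {q: True, l: True, k: False, a: False}


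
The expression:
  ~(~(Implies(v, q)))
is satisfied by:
  {q: True, v: False}
  {v: False, q: False}
  {v: True, q: True}


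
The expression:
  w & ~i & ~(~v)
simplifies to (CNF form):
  v & w & ~i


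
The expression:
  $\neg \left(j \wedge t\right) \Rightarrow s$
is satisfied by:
  {t: True, s: True, j: True}
  {t: True, s: True, j: False}
  {s: True, j: True, t: False}
  {s: True, j: False, t: False}
  {t: True, j: True, s: False}


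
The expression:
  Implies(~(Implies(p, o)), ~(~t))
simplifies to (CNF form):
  o | t | ~p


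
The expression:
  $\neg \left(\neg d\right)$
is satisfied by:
  {d: True}


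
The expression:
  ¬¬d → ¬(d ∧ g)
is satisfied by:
  {g: False, d: False}
  {d: True, g: False}
  {g: True, d: False}


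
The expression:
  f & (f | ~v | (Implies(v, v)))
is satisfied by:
  {f: True}


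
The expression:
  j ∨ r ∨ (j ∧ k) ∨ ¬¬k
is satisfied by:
  {r: True, k: True, j: True}
  {r: True, k: True, j: False}
  {r: True, j: True, k: False}
  {r: True, j: False, k: False}
  {k: True, j: True, r: False}
  {k: True, j: False, r: False}
  {j: True, k: False, r: False}


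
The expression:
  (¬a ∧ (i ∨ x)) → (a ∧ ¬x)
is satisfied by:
  {a: True, x: False, i: False}
  {a: True, i: True, x: False}
  {a: True, x: True, i: False}
  {a: True, i: True, x: True}
  {i: False, x: False, a: False}


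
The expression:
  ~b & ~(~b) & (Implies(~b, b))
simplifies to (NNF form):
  False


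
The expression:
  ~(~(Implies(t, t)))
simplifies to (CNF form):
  True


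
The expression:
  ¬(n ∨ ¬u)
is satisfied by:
  {u: True, n: False}


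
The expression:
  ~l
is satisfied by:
  {l: False}


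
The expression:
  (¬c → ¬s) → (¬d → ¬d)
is always true.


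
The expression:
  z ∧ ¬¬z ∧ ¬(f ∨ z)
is never true.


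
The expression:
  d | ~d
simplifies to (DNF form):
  True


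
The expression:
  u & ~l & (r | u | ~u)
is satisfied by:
  {u: True, l: False}


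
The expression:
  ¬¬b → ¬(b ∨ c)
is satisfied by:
  {b: False}


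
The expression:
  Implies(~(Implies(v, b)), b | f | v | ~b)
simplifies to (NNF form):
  True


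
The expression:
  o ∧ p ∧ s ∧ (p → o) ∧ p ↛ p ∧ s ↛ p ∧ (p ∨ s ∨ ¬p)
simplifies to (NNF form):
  False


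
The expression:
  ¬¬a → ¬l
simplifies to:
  ¬a ∨ ¬l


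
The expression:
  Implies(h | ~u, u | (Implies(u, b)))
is always true.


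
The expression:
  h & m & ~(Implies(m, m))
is never true.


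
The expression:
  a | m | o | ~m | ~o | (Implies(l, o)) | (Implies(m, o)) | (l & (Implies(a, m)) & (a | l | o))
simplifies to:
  True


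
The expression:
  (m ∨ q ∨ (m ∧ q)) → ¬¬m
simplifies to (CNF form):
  m ∨ ¬q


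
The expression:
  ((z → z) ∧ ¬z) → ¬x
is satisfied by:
  {z: True, x: False}
  {x: False, z: False}
  {x: True, z: True}


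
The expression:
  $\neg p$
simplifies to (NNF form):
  $\neg p$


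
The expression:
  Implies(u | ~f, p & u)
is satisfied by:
  {p: True, f: True, u: False}
  {f: True, u: False, p: False}
  {u: True, p: True, f: True}
  {u: True, p: True, f: False}


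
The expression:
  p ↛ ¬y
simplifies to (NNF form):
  p ∧ y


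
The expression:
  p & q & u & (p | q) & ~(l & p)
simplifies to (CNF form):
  p & q & u & ~l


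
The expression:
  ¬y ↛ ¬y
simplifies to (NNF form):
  False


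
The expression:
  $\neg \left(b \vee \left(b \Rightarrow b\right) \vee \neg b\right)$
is never true.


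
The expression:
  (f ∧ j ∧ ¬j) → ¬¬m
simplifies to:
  True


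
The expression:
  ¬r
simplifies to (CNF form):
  ¬r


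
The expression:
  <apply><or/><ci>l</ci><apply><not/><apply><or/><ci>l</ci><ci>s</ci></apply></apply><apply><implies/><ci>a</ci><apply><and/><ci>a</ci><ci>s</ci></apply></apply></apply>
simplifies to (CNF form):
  <true/>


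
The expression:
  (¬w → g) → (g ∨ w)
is always true.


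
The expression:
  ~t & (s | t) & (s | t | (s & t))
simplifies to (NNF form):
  s & ~t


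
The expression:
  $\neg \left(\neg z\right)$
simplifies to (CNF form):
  $z$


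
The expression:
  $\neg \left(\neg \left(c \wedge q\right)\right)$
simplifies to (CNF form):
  $c \wedge q$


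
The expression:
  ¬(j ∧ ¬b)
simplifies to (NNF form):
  b ∨ ¬j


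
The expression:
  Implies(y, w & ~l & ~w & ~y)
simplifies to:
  ~y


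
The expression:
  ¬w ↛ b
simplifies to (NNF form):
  b ∨ ¬w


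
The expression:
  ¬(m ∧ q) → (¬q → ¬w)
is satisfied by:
  {q: True, w: False}
  {w: False, q: False}
  {w: True, q: True}


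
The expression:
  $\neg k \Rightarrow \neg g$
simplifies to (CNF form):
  $k \vee \neg g$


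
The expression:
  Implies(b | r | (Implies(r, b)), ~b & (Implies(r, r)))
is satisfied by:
  {b: False}


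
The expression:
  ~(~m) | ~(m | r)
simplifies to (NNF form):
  m | ~r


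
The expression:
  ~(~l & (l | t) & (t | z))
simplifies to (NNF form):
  l | ~t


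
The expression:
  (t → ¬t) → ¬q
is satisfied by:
  {t: True, q: False}
  {q: False, t: False}
  {q: True, t: True}


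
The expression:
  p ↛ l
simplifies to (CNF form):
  p ∧ ¬l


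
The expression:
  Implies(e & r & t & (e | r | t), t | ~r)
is always true.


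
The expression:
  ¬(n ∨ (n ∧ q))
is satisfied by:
  {n: False}


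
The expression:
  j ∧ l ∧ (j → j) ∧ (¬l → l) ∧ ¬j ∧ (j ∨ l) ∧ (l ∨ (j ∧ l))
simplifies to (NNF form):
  False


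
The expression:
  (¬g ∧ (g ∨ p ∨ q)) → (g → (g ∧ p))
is always true.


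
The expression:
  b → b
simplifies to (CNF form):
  True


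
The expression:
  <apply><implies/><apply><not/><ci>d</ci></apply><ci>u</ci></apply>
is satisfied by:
  {d: True, u: True}
  {d: True, u: False}
  {u: True, d: False}


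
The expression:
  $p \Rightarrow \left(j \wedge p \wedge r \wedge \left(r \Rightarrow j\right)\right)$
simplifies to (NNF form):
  $\left(j \wedge r\right) \vee \neg p$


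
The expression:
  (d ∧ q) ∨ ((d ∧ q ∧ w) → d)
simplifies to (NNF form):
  True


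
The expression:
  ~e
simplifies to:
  ~e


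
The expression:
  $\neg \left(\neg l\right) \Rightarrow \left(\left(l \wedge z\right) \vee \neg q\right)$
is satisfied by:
  {z: True, l: False, q: False}
  {l: False, q: False, z: False}
  {z: True, q: True, l: False}
  {q: True, l: False, z: False}
  {z: True, l: True, q: False}
  {l: True, z: False, q: False}
  {z: True, q: True, l: True}


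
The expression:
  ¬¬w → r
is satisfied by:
  {r: True, w: False}
  {w: False, r: False}
  {w: True, r: True}


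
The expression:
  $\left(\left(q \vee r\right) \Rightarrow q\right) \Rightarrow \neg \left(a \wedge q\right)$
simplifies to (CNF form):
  $\neg a \vee \neg q$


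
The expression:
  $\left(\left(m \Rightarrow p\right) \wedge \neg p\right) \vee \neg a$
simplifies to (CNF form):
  $\left(\neg a \vee \neg m\right) \wedge \left(\neg a \vee \neg p\right)$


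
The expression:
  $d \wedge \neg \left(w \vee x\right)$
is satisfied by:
  {d: True, x: False, w: False}


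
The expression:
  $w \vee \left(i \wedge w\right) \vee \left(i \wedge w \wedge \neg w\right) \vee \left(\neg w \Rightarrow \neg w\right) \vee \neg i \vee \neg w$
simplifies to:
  $\text{True}$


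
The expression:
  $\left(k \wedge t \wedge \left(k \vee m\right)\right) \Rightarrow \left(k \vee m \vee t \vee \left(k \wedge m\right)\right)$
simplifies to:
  $\text{True}$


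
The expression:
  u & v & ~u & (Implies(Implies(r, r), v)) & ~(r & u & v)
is never true.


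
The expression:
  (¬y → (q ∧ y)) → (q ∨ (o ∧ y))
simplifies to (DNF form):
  o ∨ q ∨ ¬y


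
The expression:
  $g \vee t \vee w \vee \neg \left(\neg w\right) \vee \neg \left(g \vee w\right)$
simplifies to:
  $\text{True}$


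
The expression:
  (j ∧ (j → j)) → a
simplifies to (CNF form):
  a ∨ ¬j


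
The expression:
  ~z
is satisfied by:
  {z: False}


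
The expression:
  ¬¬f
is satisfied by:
  {f: True}


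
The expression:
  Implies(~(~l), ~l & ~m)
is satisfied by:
  {l: False}


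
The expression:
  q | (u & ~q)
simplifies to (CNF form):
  q | u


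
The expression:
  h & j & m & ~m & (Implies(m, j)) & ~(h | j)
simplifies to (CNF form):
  False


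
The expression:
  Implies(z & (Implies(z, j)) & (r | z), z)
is always true.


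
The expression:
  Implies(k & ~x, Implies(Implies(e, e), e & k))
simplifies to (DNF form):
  e | x | ~k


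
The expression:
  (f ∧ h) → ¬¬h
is always true.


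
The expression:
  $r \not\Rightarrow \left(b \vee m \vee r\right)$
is never true.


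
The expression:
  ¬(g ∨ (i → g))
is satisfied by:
  {i: True, g: False}


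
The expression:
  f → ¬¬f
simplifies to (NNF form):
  True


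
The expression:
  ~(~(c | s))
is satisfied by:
  {c: True, s: True}
  {c: True, s: False}
  {s: True, c: False}


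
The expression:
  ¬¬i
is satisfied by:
  {i: True}


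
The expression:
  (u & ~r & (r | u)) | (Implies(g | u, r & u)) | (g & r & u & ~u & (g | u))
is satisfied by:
  {u: True, g: False}
  {g: False, u: False}
  {g: True, u: True}


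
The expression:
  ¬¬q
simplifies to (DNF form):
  q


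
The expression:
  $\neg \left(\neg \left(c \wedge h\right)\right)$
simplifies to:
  $c \wedge h$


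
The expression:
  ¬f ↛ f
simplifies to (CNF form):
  True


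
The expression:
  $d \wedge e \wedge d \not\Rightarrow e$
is never true.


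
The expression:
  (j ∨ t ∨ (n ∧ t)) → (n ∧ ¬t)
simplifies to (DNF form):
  (n ∧ ¬t) ∨ (¬j ∧ ¬t)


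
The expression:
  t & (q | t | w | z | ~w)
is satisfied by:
  {t: True}


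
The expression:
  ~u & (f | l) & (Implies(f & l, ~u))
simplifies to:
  ~u & (f | l)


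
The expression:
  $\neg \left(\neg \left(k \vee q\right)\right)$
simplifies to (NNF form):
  $k \vee q$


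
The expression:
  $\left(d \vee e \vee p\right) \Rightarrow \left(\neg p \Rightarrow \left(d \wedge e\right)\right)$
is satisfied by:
  {p: True, e: False, d: False}
  {d: True, p: True, e: False}
  {p: True, e: True, d: False}
  {d: True, p: True, e: True}
  {d: False, e: False, p: False}
  {d: True, e: True, p: False}


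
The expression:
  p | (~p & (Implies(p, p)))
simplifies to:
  True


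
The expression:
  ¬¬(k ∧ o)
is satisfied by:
  {o: True, k: True}


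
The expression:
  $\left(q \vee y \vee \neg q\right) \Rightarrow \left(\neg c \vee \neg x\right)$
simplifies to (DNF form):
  $\neg c \vee \neg x$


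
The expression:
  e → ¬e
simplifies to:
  ¬e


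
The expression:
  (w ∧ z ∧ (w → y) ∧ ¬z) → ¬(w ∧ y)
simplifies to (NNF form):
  True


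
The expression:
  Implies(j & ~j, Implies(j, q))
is always true.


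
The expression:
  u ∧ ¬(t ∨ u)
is never true.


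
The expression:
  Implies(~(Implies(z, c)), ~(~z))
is always true.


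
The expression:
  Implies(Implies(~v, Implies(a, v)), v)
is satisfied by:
  {a: True, v: True}
  {a: True, v: False}
  {v: True, a: False}


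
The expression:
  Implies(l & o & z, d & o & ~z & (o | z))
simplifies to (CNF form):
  ~l | ~o | ~z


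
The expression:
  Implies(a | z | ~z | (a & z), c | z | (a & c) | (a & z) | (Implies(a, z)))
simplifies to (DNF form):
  c | z | ~a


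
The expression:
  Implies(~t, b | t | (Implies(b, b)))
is always true.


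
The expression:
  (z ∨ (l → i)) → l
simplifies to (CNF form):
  l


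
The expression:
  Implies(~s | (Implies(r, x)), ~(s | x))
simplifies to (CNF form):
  ~x & (r | ~s)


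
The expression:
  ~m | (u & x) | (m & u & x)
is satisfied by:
  {x: True, u: True, m: False}
  {x: True, u: False, m: False}
  {u: True, x: False, m: False}
  {x: False, u: False, m: False}
  {x: True, m: True, u: True}


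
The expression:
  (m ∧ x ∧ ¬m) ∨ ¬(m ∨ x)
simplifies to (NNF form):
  ¬m ∧ ¬x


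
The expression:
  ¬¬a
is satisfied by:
  {a: True}


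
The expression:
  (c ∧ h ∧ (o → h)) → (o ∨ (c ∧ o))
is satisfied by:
  {o: True, h: False, c: False}
  {h: False, c: False, o: False}
  {o: True, c: True, h: False}
  {c: True, h: False, o: False}
  {o: True, h: True, c: False}
  {h: True, o: False, c: False}
  {o: True, c: True, h: True}


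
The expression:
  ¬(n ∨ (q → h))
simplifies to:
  q ∧ ¬h ∧ ¬n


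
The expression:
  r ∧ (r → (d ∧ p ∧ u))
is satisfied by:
  {r: True, p: True, u: True, d: True}


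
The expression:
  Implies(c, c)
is always true.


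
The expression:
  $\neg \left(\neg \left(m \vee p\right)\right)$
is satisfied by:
  {m: True, p: True}
  {m: True, p: False}
  {p: True, m: False}


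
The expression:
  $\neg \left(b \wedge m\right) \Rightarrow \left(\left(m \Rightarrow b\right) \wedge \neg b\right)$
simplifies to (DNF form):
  $\left(b \wedge m\right) \vee \left(\neg b \wedge \neg m\right)$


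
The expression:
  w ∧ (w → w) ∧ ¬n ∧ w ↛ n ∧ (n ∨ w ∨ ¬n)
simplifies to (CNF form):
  w ∧ ¬n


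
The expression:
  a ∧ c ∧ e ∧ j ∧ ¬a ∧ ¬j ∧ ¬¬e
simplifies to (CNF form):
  False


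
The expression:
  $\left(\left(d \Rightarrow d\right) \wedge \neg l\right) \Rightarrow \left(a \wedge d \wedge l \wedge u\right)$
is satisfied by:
  {l: True}


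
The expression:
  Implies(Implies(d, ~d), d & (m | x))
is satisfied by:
  {d: True}


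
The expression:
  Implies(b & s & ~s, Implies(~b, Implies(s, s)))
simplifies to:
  True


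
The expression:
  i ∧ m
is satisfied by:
  {m: True, i: True}


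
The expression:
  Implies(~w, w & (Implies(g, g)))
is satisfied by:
  {w: True}


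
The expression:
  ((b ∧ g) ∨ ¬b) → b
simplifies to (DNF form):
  b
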